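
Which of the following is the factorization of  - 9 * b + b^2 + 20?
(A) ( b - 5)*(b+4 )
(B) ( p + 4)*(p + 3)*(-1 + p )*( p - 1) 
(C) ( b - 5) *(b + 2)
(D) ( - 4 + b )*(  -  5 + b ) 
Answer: D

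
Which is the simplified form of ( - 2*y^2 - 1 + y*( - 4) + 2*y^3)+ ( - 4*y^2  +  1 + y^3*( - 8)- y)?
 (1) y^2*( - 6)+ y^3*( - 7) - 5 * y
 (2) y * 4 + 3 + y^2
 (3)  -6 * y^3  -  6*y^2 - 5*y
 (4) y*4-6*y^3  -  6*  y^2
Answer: 3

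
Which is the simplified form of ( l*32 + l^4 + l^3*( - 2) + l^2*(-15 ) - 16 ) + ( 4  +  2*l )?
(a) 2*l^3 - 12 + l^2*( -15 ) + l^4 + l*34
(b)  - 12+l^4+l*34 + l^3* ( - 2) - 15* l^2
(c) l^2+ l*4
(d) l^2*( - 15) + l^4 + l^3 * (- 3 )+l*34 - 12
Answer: b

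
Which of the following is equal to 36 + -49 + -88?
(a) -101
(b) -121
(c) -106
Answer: a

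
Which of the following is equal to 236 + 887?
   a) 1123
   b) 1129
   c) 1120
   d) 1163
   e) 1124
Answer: a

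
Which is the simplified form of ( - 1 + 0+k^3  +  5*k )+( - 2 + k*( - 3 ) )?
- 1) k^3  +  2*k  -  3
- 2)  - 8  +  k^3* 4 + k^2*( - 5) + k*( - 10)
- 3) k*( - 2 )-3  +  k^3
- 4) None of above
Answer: 1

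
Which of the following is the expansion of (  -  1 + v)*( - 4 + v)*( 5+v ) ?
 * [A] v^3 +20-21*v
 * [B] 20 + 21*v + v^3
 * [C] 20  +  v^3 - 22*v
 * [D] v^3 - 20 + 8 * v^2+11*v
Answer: A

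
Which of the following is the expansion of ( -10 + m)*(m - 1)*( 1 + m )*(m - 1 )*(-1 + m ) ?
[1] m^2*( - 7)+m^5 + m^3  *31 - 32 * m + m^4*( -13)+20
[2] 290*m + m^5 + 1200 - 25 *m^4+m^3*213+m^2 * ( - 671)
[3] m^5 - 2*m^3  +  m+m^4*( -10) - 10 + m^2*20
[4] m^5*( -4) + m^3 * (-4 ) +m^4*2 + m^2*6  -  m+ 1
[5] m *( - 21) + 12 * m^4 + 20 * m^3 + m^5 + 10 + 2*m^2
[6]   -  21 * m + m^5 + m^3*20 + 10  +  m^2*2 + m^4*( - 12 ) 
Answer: 6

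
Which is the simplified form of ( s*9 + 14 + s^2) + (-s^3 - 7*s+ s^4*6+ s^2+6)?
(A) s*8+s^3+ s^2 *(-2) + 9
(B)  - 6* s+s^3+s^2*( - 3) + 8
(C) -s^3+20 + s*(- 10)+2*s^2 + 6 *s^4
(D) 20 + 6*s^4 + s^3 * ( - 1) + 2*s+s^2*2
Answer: D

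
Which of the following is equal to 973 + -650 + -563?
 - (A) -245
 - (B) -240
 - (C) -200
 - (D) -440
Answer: B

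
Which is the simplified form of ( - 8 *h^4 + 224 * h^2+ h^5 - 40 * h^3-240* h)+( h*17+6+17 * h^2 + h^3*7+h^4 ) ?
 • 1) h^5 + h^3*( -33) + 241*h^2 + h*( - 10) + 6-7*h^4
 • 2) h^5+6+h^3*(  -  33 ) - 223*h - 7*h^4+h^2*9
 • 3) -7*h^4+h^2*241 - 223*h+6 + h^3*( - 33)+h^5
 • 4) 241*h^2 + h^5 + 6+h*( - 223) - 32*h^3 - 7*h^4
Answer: 3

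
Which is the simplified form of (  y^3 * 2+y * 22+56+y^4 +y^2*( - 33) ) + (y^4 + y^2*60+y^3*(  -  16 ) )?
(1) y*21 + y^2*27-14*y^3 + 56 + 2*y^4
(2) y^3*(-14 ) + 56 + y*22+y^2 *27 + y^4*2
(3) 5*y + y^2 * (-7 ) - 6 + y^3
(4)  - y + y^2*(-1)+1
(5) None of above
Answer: 2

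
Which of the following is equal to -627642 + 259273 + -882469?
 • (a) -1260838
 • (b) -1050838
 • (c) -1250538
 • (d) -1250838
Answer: d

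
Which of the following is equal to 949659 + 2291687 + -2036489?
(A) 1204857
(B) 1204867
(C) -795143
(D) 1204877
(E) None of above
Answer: A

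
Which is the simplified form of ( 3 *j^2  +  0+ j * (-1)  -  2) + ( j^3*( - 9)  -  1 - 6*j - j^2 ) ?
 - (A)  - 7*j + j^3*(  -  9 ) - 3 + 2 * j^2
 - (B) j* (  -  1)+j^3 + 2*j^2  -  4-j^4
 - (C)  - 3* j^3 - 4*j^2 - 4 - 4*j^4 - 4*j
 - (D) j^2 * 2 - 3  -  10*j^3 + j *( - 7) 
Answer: A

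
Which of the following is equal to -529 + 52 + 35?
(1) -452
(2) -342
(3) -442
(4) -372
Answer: 3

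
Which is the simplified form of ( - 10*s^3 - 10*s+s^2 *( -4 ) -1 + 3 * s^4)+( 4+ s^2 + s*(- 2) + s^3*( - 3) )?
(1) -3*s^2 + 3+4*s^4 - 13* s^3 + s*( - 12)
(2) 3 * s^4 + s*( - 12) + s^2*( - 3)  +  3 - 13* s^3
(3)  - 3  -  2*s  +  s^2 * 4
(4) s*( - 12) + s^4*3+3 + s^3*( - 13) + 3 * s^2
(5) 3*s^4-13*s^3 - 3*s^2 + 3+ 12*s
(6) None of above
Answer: 2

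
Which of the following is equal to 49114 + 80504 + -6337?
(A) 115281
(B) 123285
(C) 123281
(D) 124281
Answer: C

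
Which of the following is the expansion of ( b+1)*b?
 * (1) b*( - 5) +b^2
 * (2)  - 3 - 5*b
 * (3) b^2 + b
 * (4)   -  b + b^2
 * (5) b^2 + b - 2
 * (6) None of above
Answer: 3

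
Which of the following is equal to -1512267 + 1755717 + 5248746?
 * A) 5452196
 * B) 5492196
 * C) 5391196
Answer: B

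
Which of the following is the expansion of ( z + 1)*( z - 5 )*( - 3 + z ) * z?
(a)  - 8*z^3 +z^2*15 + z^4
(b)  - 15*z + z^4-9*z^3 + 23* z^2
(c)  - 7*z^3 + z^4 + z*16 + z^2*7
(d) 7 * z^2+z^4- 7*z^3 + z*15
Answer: d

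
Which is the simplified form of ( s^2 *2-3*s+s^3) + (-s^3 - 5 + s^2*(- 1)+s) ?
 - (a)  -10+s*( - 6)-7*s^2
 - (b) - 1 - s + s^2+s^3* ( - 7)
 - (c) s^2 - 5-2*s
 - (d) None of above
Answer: c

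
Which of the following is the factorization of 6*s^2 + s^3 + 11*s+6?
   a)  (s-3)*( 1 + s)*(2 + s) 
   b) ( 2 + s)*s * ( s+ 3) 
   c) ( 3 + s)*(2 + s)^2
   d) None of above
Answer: d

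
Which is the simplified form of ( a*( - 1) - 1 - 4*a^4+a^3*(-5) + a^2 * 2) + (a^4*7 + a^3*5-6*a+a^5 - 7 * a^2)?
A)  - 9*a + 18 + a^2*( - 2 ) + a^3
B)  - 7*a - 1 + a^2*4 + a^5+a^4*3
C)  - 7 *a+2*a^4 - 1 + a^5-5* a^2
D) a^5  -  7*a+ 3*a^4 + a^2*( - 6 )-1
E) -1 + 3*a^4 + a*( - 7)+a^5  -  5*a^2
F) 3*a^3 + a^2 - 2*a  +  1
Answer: E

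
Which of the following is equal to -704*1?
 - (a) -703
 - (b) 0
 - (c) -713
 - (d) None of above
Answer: d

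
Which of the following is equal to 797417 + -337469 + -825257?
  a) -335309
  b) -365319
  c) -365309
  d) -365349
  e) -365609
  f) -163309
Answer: c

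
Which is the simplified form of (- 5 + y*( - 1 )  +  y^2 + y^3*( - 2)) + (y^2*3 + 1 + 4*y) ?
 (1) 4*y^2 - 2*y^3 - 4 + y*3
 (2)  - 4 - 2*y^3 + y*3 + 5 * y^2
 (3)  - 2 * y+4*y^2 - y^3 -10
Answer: 1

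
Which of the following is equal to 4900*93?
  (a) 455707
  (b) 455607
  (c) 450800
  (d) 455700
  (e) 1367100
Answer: d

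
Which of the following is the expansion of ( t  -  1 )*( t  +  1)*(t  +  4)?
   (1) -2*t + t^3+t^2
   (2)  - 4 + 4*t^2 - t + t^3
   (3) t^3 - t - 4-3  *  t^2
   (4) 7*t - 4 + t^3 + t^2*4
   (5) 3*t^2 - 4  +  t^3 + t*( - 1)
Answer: 2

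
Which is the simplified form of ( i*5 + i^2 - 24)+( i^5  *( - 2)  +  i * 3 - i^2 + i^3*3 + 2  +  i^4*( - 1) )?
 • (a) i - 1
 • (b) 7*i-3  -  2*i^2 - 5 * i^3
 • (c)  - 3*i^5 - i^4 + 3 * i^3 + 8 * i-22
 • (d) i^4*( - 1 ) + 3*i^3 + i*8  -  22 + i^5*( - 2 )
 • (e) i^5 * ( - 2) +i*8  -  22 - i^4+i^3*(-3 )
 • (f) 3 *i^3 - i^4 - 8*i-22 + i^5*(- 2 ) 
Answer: d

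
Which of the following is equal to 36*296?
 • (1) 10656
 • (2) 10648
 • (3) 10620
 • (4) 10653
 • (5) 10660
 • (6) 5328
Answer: 1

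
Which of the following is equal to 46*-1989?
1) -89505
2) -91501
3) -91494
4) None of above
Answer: 3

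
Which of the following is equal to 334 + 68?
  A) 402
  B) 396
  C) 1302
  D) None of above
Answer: A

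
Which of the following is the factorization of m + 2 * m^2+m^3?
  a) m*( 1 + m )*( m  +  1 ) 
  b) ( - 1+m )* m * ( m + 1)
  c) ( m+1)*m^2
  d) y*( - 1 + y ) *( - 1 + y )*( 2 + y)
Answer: a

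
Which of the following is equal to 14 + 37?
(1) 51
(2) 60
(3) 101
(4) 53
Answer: 1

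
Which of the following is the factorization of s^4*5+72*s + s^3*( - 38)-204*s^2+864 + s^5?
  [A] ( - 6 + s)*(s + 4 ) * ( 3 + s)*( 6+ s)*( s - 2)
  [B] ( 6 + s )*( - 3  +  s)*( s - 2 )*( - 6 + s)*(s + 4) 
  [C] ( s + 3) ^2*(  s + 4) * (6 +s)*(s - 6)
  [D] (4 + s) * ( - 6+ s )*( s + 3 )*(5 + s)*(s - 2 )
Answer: A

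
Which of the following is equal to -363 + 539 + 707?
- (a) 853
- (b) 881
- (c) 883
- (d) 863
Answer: c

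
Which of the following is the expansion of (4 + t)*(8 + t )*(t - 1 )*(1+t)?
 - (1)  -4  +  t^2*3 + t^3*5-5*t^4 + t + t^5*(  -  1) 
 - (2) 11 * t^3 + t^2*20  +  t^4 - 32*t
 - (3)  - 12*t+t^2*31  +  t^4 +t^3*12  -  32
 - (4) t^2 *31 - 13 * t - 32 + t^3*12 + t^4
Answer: 3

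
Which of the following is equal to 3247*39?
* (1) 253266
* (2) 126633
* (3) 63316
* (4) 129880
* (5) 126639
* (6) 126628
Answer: 2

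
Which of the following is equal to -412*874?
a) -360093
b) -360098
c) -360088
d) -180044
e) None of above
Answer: c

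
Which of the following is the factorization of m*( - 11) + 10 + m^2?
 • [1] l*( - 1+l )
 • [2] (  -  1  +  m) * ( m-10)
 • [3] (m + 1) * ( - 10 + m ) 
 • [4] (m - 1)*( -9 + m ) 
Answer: 2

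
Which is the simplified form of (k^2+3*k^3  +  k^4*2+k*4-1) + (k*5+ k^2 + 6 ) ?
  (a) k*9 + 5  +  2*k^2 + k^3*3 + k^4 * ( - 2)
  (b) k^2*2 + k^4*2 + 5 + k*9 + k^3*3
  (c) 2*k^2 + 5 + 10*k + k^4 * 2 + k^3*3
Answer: b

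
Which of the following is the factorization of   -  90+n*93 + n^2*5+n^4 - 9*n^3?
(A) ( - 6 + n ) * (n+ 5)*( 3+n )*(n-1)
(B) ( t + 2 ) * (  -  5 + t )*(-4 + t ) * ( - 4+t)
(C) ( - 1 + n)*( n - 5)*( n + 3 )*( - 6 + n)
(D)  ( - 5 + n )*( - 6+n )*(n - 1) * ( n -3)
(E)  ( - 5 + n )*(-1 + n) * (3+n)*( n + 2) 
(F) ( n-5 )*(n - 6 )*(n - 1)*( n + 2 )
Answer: C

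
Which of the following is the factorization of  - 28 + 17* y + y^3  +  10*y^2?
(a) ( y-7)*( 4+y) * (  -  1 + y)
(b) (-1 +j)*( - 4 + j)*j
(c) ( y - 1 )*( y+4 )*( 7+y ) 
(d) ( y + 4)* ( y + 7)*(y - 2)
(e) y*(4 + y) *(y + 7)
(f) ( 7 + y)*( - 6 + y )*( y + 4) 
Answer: c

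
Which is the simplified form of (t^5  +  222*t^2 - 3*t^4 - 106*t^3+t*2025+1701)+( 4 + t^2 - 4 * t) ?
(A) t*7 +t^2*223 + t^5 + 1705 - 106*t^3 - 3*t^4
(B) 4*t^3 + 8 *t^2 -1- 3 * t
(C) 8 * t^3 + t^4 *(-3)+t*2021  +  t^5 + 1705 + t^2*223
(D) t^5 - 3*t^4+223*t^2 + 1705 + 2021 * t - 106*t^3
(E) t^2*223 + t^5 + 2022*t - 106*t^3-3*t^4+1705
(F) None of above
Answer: D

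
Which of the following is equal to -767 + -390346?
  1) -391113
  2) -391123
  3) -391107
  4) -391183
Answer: 1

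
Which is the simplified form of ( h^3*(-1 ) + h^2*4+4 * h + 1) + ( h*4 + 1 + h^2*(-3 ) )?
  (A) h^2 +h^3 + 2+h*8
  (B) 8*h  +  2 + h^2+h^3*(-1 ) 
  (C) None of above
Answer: B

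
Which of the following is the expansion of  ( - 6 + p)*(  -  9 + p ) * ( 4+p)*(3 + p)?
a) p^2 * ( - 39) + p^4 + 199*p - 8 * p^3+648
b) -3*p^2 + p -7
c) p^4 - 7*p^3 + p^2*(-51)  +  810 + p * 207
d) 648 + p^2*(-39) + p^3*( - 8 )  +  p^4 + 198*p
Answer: d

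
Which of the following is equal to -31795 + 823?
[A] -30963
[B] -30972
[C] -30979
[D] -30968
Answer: B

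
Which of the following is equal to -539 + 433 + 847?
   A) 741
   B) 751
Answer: A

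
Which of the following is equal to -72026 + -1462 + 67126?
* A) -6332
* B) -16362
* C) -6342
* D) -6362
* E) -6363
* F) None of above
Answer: D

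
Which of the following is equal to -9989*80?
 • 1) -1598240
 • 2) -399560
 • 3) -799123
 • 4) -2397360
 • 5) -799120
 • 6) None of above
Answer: 5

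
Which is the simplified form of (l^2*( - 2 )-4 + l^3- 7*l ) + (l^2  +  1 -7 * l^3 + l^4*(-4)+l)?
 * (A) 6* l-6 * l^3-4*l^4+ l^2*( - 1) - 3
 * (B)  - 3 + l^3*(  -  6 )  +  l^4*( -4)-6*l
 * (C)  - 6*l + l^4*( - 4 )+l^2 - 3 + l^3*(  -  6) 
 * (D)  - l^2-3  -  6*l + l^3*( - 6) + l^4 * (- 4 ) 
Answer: D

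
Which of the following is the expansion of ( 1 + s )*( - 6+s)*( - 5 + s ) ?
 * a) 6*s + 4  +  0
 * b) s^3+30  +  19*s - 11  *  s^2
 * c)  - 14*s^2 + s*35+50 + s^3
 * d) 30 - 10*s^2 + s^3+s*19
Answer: d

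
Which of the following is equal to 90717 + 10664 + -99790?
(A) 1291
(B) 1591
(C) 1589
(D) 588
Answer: B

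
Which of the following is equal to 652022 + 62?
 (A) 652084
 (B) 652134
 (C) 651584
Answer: A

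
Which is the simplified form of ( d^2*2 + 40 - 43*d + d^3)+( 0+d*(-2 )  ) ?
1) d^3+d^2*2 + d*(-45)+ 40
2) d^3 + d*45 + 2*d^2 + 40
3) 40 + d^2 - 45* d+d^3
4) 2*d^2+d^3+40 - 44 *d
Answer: 1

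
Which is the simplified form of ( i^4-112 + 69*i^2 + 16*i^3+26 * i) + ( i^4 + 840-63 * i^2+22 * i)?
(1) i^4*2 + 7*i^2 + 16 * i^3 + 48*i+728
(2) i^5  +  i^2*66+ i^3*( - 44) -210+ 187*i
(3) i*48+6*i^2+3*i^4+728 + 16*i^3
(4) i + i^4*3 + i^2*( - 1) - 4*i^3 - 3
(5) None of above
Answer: 5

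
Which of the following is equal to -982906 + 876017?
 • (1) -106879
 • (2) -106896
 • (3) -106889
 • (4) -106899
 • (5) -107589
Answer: 3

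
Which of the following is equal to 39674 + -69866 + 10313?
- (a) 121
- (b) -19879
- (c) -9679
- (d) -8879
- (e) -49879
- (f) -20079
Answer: b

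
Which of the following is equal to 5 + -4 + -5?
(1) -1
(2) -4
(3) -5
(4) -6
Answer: 2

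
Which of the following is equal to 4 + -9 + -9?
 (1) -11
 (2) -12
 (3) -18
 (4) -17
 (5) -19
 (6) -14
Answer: 6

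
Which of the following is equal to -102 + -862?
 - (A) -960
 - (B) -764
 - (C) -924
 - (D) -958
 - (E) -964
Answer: E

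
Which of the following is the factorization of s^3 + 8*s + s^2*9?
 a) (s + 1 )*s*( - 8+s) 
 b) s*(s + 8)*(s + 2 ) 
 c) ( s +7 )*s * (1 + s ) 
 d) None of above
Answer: d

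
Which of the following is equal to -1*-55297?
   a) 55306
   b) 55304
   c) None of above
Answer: c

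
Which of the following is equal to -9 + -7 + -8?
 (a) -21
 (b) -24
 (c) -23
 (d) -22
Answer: b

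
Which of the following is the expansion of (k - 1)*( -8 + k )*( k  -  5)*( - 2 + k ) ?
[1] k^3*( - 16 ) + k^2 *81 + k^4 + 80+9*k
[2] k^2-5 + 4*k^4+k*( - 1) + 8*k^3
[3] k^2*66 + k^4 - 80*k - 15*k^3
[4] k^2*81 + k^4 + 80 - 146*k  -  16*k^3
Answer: 4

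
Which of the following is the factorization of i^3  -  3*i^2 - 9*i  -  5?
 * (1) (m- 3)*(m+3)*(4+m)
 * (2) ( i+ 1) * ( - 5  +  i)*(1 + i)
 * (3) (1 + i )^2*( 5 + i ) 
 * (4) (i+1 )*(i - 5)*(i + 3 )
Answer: 2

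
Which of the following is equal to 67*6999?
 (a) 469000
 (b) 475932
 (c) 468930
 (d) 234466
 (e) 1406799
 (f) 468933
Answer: f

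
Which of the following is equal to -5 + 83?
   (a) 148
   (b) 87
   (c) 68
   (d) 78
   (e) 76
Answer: d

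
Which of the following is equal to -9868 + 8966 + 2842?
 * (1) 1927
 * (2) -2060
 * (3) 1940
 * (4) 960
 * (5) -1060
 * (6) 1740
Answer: 3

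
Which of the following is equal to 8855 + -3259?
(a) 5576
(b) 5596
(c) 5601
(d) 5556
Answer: b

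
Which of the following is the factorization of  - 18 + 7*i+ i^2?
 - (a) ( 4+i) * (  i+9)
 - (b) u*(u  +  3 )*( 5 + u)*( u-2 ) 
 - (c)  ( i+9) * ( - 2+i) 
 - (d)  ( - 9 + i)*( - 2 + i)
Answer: c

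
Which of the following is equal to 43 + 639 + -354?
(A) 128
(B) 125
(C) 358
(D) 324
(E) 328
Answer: E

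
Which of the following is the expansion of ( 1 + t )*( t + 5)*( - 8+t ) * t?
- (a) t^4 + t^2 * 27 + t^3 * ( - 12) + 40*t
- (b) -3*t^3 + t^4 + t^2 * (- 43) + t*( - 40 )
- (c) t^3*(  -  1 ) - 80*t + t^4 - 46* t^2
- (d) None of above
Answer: d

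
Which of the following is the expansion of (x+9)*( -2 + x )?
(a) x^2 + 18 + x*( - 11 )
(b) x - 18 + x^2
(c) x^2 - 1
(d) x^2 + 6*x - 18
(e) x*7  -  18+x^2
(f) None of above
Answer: e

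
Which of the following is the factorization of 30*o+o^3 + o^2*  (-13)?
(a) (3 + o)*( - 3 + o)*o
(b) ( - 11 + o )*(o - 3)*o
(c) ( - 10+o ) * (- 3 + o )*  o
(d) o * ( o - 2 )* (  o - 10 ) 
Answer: c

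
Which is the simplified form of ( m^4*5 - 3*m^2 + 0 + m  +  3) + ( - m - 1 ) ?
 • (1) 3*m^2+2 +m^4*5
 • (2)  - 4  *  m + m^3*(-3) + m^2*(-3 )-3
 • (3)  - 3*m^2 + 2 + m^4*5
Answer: 3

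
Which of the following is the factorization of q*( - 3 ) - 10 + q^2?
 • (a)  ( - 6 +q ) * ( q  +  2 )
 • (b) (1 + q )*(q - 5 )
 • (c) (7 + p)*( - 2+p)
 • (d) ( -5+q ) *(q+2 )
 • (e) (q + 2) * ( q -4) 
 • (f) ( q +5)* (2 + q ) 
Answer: d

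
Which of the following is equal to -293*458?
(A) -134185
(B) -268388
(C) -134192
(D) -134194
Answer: D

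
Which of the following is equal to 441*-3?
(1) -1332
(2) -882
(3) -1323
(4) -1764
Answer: 3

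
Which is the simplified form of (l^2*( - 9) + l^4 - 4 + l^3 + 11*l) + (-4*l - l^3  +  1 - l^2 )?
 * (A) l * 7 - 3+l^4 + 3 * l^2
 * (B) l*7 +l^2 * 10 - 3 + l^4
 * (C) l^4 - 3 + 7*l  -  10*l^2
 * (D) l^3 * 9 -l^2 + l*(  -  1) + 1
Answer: C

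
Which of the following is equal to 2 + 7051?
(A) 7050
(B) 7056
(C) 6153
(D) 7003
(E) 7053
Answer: E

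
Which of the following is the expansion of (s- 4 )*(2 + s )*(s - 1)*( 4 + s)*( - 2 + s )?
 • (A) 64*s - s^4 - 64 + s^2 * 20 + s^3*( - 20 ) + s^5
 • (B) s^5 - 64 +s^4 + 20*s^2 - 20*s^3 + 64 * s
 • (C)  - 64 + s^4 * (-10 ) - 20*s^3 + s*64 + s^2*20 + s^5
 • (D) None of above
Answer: A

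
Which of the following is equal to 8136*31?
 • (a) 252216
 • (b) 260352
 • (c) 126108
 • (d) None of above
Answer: a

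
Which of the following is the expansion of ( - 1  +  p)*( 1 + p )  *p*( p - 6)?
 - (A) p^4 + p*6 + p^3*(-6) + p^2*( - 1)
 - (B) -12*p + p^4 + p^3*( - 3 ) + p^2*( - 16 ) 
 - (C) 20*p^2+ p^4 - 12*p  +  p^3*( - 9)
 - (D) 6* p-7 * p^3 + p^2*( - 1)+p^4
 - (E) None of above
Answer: A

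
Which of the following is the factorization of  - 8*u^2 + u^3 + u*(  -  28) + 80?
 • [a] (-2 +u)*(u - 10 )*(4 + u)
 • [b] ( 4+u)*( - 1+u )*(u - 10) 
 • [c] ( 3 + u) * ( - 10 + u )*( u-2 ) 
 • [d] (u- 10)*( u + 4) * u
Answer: a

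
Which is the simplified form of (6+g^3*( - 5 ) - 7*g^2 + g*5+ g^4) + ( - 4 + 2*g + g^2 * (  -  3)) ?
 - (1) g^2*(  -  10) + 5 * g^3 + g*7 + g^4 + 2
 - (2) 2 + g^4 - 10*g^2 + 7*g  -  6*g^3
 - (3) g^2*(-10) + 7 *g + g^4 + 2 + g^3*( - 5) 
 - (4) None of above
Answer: 3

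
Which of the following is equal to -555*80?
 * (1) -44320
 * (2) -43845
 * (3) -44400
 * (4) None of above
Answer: 3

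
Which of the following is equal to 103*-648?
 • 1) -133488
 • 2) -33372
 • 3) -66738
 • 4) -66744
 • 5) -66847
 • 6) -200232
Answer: 4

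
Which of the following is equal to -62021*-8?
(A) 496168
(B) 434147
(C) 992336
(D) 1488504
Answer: A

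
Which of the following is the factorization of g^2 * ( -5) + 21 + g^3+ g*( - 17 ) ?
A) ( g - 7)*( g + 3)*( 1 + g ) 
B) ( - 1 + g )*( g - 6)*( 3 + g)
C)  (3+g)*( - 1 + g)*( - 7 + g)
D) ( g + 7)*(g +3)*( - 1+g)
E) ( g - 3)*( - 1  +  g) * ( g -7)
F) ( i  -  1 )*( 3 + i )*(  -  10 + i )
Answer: C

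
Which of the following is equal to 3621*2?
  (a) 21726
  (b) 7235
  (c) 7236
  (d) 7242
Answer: d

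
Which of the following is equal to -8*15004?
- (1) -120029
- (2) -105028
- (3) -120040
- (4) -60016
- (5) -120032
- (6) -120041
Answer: 5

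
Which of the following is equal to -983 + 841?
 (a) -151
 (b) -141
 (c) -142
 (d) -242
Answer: c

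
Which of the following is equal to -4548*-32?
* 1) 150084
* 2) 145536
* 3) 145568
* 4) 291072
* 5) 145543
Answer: 2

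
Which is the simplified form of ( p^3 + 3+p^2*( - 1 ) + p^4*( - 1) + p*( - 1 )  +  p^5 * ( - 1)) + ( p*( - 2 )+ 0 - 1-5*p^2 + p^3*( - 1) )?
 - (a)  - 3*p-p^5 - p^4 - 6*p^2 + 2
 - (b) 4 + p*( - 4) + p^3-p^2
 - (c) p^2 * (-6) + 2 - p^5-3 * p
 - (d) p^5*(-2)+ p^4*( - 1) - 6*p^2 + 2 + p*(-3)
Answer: a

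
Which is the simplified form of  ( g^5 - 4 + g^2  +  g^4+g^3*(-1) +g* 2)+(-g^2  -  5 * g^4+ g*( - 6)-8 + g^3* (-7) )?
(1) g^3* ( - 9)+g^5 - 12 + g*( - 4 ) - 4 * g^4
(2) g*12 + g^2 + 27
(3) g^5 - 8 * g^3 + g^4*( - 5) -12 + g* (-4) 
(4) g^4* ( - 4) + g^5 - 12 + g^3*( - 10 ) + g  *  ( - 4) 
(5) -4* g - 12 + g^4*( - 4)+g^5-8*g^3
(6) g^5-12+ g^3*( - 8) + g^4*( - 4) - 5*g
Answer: 5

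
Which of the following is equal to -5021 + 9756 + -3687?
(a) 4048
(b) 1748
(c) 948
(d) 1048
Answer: d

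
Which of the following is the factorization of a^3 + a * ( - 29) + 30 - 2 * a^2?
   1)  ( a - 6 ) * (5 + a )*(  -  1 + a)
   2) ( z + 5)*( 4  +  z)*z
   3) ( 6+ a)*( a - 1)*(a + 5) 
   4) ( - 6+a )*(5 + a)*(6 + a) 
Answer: 1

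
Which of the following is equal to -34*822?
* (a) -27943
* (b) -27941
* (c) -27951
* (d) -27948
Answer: d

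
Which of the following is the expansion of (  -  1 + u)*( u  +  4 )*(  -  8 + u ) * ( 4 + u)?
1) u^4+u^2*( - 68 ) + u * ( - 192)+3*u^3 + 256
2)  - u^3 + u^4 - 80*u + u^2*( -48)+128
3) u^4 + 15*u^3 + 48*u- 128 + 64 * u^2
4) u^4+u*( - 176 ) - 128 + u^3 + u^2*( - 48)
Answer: 2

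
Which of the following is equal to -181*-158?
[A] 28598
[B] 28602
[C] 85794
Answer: A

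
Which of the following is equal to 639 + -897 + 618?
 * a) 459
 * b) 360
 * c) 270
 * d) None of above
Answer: b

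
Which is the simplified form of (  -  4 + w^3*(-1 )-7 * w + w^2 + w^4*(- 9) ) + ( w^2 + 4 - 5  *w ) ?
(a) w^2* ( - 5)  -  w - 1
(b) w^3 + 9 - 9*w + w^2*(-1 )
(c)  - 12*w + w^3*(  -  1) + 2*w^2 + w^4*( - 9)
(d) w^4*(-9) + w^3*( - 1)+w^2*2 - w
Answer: c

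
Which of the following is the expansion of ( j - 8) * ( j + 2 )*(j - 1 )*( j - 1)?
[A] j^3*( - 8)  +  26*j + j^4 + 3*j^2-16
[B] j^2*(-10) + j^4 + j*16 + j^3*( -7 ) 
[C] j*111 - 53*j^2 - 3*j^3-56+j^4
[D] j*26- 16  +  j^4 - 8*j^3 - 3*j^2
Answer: D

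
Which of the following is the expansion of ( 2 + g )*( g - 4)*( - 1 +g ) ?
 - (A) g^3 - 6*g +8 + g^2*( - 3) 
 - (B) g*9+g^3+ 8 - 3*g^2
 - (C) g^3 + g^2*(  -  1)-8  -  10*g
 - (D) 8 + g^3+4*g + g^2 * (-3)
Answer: A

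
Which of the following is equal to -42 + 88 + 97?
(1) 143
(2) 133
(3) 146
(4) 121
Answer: 1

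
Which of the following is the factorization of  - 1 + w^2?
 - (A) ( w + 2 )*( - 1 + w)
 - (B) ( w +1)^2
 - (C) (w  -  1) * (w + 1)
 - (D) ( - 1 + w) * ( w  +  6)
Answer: C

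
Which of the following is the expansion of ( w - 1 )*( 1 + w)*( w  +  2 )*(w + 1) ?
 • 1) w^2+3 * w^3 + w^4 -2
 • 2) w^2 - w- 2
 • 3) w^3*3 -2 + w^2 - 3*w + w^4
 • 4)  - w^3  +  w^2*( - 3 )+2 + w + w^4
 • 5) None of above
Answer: 3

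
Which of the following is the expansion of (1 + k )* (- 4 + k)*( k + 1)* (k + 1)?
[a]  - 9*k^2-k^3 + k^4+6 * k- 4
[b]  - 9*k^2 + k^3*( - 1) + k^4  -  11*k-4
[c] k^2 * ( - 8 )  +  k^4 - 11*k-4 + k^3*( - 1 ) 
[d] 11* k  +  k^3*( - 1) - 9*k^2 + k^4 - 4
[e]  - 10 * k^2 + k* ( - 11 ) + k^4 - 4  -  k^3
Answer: b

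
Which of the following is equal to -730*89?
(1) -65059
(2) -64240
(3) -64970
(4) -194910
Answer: 3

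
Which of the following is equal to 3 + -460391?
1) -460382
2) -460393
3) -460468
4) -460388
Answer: 4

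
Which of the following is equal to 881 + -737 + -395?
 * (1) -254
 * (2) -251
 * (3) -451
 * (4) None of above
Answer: 2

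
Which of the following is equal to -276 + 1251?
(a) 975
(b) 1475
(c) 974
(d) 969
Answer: a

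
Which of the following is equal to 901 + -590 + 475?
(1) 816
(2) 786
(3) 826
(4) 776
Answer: 2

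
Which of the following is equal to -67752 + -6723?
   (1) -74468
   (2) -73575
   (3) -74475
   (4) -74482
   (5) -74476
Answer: 3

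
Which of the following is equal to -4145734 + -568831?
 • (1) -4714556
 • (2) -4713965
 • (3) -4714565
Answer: 3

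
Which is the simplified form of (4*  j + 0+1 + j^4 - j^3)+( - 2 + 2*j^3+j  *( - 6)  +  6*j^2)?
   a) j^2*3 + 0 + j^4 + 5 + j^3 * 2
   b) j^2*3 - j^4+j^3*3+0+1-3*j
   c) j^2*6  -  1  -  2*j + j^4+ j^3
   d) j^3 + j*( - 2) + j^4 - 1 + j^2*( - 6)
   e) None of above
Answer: c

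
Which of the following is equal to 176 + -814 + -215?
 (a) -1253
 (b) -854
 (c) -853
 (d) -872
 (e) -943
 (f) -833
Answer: c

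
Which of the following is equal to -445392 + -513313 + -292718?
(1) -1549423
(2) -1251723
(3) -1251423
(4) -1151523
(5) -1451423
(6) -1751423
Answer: 3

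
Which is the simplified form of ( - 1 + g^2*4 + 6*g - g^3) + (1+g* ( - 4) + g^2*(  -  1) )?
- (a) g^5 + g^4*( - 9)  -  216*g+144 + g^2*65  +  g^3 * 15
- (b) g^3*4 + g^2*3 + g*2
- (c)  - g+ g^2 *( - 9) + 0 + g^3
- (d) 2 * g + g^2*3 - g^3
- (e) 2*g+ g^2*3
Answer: d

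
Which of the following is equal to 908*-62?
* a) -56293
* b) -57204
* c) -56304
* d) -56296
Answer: d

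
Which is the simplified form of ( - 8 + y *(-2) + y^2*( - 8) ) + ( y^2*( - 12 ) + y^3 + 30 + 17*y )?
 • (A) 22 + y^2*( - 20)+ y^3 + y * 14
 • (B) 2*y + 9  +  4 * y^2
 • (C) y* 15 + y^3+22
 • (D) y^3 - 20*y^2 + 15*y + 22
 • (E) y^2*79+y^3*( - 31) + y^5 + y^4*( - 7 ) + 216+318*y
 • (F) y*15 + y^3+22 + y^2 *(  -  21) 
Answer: D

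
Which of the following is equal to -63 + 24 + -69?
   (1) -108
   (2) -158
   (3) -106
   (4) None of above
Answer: 1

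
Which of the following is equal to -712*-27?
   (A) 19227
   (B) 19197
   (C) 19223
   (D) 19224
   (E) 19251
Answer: D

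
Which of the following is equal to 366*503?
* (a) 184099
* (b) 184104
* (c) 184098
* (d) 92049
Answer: c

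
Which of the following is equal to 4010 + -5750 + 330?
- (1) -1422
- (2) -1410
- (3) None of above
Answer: 2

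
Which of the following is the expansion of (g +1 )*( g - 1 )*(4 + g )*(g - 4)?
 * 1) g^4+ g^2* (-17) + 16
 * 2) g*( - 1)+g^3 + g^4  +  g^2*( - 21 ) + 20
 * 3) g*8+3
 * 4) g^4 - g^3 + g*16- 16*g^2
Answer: 1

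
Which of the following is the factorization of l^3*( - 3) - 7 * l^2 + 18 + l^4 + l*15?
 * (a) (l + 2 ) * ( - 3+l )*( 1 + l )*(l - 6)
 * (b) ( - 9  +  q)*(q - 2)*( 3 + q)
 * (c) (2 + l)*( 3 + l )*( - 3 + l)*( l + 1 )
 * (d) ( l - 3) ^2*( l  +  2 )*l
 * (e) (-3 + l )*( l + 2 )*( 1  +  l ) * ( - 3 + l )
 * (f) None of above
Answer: e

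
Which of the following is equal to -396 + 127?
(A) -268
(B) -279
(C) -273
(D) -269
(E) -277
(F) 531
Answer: D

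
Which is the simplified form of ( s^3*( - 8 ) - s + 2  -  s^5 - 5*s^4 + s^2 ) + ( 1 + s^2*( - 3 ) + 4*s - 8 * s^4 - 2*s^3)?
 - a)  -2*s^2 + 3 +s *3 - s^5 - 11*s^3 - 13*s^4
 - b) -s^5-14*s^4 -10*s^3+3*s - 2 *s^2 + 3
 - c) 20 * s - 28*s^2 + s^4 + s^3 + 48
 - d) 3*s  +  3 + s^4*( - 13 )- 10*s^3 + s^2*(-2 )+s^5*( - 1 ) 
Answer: d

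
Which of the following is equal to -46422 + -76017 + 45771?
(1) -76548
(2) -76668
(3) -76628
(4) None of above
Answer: 2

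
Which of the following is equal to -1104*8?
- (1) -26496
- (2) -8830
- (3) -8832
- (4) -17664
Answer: 3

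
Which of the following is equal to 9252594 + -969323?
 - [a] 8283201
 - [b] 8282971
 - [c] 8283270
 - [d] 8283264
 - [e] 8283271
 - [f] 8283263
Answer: e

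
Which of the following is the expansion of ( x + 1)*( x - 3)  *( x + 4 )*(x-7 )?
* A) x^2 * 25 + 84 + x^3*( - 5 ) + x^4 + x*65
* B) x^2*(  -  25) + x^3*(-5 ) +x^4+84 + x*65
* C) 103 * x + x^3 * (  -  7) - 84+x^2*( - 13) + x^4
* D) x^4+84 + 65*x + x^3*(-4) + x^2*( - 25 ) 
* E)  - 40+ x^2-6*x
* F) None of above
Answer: B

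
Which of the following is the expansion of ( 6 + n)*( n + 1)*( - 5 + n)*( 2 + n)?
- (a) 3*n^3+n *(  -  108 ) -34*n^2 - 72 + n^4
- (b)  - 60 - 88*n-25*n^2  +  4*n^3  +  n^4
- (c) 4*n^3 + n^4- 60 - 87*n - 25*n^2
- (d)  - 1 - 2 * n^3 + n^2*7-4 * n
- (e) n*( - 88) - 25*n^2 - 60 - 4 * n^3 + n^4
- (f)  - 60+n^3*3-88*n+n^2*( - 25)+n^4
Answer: b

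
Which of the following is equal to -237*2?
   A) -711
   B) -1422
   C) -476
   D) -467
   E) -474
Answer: E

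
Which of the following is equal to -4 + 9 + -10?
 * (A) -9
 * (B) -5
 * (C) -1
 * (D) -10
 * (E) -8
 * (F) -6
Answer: B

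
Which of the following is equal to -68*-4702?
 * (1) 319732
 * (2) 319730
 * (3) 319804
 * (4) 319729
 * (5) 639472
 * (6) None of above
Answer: 6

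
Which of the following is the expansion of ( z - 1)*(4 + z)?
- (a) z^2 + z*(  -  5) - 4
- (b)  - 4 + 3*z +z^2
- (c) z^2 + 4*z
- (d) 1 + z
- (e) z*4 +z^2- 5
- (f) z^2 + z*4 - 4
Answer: b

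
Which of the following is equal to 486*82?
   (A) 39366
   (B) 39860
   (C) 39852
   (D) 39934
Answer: C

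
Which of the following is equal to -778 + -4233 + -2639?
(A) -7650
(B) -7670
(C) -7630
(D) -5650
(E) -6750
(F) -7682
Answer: A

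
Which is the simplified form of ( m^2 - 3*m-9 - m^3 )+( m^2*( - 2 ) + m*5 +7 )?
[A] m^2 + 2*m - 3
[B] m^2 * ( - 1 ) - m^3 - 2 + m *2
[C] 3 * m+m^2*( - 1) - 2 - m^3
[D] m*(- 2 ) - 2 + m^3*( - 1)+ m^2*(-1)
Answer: B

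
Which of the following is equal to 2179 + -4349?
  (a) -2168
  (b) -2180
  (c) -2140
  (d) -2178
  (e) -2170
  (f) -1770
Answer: e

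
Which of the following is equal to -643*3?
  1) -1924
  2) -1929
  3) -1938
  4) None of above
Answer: 2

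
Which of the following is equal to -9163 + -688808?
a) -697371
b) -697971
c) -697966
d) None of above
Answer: b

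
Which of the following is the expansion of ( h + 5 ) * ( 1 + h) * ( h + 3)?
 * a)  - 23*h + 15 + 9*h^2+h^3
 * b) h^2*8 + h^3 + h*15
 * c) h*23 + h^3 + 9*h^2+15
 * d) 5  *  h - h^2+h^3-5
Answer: c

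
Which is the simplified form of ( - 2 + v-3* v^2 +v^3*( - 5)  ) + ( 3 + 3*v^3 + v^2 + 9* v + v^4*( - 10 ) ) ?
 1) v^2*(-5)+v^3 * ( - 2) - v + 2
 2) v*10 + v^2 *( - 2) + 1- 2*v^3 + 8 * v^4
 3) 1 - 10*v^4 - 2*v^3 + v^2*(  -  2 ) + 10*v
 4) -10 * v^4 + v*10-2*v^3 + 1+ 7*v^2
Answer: 3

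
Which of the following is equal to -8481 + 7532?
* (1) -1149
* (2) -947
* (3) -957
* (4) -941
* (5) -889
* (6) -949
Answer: 6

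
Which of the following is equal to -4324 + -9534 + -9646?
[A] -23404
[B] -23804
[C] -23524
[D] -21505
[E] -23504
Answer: E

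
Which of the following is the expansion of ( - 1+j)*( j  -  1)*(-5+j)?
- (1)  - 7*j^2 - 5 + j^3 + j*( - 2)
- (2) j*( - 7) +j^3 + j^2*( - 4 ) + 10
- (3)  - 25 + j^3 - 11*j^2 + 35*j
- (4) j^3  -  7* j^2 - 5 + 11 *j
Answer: 4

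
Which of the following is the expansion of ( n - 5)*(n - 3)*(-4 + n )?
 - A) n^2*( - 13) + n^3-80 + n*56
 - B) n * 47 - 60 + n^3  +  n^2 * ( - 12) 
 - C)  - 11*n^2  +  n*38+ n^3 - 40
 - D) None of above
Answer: B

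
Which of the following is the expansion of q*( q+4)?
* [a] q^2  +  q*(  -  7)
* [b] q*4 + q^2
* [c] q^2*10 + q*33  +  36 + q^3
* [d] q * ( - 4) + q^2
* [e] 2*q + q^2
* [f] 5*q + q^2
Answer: b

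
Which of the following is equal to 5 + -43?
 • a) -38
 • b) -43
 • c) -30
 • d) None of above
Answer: a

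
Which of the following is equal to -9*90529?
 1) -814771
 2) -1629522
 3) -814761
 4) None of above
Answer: 3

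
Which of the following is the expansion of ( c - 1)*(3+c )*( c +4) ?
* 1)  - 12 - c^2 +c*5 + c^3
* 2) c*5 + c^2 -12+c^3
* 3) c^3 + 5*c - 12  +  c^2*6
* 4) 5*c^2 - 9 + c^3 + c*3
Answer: 3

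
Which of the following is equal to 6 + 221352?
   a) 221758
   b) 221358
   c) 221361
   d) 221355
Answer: b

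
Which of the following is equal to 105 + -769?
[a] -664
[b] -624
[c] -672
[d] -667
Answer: a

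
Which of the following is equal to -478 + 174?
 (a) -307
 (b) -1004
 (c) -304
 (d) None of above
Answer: c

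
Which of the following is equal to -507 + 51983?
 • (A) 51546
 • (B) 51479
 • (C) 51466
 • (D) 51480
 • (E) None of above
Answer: E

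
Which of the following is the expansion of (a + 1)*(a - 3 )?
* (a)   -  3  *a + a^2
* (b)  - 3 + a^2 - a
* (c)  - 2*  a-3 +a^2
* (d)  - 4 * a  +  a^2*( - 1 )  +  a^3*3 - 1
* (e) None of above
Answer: c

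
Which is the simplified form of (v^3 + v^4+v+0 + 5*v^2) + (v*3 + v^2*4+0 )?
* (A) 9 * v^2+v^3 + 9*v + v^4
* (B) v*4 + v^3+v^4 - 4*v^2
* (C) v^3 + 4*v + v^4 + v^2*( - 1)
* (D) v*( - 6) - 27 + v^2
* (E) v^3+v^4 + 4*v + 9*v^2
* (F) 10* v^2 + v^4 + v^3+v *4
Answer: E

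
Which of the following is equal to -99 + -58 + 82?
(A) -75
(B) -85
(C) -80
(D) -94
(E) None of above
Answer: A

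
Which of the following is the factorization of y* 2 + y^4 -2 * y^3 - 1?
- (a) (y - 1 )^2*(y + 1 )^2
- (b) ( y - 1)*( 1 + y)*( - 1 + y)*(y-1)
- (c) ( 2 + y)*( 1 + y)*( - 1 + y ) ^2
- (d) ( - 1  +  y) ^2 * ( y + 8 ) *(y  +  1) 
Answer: b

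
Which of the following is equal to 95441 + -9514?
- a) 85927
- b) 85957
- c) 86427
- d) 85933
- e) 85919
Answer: a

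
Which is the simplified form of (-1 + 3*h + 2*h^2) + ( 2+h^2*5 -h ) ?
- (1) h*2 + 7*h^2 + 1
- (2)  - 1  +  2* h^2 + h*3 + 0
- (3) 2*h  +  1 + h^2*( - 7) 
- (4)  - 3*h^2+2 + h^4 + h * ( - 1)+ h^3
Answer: 1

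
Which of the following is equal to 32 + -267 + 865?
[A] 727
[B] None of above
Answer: B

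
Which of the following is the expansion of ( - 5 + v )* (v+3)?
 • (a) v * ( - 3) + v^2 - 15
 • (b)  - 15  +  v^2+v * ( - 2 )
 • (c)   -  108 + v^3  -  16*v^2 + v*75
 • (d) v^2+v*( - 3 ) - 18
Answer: b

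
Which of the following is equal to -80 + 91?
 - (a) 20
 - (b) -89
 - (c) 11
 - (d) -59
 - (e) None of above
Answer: c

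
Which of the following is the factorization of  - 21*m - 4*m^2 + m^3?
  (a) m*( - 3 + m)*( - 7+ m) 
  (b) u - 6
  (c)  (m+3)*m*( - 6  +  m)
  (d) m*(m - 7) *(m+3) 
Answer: d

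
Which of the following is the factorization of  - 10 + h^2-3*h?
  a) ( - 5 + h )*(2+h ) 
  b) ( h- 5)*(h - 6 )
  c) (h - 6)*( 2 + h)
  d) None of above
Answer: a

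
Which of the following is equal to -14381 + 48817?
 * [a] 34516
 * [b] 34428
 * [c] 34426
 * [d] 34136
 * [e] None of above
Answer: e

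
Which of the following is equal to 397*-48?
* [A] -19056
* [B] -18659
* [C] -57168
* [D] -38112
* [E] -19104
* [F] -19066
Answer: A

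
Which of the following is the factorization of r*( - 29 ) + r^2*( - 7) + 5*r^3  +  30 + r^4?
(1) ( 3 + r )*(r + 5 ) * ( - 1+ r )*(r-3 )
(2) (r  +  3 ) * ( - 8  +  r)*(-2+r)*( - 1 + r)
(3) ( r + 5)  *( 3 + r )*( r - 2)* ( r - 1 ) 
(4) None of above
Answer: 3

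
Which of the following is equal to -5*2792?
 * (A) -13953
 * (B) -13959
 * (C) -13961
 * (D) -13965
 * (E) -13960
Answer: E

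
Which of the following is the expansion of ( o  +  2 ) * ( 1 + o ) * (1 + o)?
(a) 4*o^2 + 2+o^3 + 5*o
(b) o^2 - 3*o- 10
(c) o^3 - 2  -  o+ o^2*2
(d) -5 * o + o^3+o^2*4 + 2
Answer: a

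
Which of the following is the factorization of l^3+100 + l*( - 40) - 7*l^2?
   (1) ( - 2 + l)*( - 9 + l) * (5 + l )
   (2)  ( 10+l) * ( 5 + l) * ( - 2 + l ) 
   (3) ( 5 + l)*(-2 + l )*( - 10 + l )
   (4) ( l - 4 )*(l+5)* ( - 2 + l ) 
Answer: 3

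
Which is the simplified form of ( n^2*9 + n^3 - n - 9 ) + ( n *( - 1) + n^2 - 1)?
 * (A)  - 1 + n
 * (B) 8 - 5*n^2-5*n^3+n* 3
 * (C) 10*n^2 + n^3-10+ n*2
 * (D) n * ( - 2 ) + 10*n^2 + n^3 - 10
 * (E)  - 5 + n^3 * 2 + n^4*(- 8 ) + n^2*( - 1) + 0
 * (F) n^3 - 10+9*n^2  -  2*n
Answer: D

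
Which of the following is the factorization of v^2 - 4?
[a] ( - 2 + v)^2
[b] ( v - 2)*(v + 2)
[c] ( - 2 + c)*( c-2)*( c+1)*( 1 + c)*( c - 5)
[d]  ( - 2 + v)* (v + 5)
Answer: b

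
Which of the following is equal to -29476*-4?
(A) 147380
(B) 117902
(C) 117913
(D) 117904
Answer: D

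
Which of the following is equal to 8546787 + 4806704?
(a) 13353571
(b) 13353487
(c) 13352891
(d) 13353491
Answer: d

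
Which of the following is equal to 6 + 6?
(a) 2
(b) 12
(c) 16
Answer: b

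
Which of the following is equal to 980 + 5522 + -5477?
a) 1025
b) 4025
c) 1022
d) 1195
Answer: a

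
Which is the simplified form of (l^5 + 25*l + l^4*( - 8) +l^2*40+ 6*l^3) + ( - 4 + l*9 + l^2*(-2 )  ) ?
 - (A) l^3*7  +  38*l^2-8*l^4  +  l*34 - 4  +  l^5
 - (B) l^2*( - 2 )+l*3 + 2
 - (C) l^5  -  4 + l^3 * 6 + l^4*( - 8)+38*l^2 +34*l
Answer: C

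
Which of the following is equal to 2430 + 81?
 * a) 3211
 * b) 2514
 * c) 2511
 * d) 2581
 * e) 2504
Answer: c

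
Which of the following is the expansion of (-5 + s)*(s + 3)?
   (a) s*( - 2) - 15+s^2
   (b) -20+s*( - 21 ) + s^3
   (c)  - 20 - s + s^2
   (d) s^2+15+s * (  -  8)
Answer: a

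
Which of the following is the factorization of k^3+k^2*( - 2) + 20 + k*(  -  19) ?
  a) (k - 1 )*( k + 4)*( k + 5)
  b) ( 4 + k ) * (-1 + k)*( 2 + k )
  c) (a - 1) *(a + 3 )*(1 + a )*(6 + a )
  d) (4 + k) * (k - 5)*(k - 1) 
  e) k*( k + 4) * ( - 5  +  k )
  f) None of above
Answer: d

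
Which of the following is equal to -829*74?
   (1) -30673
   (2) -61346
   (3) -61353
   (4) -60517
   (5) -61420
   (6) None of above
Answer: 2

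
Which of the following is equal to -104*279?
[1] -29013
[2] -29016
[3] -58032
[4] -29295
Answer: 2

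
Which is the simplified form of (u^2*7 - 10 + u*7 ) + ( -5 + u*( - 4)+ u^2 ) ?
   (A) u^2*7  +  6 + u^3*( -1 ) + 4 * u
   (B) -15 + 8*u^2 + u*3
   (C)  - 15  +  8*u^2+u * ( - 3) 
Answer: B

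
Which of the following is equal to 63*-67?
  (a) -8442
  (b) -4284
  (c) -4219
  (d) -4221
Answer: d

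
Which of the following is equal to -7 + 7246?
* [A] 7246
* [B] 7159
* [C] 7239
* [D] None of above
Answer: C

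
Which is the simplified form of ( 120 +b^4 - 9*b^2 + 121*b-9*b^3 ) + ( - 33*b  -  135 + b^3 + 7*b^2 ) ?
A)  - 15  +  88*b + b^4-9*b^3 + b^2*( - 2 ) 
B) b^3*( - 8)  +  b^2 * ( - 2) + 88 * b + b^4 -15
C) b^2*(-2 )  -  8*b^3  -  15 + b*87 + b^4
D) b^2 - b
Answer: B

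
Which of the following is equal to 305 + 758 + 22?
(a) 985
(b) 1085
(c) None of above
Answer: b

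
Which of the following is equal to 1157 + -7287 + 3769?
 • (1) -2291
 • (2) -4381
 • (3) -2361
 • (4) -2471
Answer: 3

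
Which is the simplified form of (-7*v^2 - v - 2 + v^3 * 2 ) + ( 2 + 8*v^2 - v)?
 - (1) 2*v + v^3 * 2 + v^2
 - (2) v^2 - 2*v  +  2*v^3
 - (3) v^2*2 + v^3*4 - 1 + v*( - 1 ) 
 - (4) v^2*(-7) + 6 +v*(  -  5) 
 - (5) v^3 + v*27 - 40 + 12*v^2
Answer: 2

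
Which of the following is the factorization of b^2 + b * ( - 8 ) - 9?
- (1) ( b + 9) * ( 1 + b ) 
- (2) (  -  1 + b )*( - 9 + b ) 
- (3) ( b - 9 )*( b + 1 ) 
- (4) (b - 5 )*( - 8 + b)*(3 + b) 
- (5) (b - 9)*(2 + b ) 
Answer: 3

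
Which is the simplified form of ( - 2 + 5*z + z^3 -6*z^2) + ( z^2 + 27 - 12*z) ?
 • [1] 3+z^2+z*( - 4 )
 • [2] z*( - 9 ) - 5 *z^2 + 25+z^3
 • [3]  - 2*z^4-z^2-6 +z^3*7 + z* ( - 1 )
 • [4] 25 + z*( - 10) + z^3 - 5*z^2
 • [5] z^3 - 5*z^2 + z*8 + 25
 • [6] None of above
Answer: 6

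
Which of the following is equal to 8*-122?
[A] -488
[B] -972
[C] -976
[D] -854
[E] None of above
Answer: C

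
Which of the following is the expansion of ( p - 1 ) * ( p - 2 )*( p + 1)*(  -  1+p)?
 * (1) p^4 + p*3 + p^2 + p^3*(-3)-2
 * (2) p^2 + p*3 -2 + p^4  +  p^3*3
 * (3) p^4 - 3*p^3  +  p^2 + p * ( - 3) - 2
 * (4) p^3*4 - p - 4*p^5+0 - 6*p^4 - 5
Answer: 1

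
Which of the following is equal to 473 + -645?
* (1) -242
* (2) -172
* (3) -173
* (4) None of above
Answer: 2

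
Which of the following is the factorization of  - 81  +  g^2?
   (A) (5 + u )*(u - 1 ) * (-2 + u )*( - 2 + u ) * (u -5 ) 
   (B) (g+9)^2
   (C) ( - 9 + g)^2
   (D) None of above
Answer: D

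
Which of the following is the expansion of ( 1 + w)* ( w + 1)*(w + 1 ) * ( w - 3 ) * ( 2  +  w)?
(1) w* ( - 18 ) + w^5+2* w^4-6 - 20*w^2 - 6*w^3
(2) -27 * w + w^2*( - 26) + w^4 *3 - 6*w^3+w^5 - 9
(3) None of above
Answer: 3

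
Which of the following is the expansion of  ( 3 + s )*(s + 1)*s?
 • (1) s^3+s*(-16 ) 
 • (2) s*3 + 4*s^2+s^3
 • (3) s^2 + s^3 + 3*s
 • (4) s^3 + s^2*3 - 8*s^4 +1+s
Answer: 2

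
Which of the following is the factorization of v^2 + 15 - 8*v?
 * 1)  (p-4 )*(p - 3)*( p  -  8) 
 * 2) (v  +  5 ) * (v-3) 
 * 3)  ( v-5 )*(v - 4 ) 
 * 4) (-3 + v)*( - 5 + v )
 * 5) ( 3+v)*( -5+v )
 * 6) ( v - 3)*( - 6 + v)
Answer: 4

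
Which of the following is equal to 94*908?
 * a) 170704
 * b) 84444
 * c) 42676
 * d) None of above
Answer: d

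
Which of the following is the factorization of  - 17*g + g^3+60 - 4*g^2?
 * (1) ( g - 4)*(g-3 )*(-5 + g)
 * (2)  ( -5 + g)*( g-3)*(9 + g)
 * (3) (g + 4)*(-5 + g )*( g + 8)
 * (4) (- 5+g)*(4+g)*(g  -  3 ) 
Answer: 4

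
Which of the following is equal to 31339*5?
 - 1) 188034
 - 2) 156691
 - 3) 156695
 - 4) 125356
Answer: 3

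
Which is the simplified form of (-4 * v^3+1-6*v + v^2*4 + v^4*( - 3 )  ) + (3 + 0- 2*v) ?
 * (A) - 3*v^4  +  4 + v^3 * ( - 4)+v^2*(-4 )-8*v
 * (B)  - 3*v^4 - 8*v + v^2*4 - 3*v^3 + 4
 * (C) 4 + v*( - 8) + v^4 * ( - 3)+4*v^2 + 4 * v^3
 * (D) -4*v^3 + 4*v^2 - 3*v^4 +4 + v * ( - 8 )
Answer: D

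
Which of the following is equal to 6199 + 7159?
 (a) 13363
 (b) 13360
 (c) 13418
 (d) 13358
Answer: d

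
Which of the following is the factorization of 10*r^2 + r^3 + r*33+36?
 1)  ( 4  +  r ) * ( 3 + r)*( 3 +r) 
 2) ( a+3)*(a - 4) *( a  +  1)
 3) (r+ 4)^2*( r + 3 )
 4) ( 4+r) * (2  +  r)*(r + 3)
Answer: 1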